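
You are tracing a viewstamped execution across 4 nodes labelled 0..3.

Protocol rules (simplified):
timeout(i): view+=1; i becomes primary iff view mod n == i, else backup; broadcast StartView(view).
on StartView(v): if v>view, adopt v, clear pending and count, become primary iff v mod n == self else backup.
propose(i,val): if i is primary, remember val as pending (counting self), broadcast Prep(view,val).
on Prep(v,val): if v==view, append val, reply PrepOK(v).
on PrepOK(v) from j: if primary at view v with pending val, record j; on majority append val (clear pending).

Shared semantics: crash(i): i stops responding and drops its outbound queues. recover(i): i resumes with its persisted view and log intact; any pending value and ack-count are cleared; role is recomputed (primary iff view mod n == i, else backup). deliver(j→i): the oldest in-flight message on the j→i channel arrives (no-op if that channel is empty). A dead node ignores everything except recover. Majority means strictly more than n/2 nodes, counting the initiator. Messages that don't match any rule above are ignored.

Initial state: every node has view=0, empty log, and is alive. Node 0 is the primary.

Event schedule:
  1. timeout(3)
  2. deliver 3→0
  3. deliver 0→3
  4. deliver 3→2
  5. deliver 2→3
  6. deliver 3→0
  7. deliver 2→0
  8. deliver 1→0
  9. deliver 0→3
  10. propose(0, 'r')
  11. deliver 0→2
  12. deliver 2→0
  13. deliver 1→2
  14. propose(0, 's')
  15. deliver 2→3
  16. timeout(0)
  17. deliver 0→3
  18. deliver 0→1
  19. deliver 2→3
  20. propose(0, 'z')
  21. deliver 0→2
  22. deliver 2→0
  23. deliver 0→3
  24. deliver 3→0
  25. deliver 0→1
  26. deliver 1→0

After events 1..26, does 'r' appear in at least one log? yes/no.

no

1. timeout(3):  <3:back v1 ->
2. deliver 3→0:  <0:back v1 ->
3. deliver 0→3:  nop
4. deliver 3→2:  <2:back v1 ->
5. deliver 2→3:  nop
6. deliver 3→0:  nop
7. deliver 2→0:  nop
8. deliver 1→0:  nop
9. deliver 0→3:  nop
10. propose(0,'r'):  nop
11. deliver 0→2:  nop
12. deliver 2→0:  nop
13. deliver 1→2:  nop
14. propose(0,'s'):  nop
15. deliver 2→3:  nop
16. timeout(0):  <0:back v2 ->
17. deliver 0→3:  <3:back v2 ->
18. deliver 0→1:  <1:back v2 ->
19. deliver 2→3:  nop
20. propose(0,'z'):  nop
21. deliver 0→2:  <2:prim v2 ->
22. deliver 2→0:  nop
23. deliver 0→3:  nop
24. deliver 3→0:  nop
25. deliver 0→1:  nop
26. deliver 1→0:  nop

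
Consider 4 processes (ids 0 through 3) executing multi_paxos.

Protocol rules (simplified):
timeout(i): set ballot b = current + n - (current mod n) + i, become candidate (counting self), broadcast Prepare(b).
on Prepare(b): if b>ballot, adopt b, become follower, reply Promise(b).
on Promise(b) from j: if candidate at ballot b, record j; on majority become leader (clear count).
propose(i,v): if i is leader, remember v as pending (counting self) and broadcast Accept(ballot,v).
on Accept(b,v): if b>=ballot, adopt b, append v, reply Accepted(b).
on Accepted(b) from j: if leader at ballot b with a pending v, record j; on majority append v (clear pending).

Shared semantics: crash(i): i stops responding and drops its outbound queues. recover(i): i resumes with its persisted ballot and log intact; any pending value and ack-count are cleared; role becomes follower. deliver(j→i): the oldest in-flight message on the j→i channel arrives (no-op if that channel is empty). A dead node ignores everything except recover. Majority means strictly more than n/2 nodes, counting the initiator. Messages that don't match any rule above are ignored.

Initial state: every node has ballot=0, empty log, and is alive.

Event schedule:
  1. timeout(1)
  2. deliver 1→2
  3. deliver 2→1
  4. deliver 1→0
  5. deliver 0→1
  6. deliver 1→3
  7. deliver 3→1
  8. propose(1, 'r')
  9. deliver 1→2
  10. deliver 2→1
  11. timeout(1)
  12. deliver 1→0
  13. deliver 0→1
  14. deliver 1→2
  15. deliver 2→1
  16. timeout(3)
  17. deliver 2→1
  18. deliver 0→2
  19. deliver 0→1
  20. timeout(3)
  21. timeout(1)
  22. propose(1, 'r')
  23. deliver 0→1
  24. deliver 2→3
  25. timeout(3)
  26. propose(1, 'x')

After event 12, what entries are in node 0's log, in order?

step 1 timeout(1): 1={cand,b=5,log=-}
step 2 deliver 1→2: 2={foll,b=5,log=-}
step 3 deliver 2→1: —
step 4 deliver 1→0: 0={foll,b=5,log=-}
step 5 deliver 0→1: 1={lead,b=5,log=-}
step 6 deliver 1→3: 3={foll,b=5,log=-}
step 7 deliver 3→1: —
step 8 propose(1,'r'): —
step 9 deliver 1→2: 2={foll,b=5,log=r}
step 10 deliver 2→1: —
step 11 timeout(1): 1={cand,b=9,log=-}
step 12 deliver 1→0: 0={foll,b=5,log=r}

r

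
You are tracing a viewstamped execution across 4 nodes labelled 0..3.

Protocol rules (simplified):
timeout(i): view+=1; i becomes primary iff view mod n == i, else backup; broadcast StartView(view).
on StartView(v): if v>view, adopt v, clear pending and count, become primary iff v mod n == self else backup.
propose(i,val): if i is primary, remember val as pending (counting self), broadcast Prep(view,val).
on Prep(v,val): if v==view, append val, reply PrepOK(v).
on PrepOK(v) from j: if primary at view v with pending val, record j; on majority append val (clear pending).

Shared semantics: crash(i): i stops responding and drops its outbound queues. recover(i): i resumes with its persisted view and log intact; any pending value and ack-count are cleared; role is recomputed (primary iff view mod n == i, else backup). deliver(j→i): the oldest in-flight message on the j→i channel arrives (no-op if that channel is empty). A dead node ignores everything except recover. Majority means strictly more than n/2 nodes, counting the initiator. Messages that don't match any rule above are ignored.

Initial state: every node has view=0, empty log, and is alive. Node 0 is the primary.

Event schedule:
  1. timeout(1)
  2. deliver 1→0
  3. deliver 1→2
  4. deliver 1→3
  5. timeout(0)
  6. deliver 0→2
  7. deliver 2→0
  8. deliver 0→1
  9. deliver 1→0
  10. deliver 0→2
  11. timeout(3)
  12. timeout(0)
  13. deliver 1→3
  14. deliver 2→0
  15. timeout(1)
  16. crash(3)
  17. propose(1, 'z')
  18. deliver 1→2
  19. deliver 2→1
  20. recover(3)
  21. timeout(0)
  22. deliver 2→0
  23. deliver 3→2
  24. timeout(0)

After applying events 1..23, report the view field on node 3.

1. timeout(1):  <1:prim v1 ->
2. deliver 1→0:  <0:back v1 ->
3. deliver 1→2:  <2:back v1 ->
4. deliver 1→3:  <3:back v1 ->
5. timeout(0):  <0:back v2 ->
6. deliver 0→2:  <2:prim v2 ->
7. deliver 2→0:  nop
8. deliver 0→1:  <1:back v2 ->
9. deliver 1→0:  nop
10. deliver 0→2:  nop
11. timeout(3):  <3:back v2 ->
12. timeout(0):  <0:back v3 ->
13. deliver 1→3:  nop
14. deliver 2→0:  nop
15. timeout(1):  <1:back v3 ->
16. crash(3):  <3:✗back v2 ->
17. propose(1,'z'):  nop
18. deliver 1→2:  <2:back v3 ->
19. deliver 2→1:  nop
20. recover(3):  <3:back v2 ->
21. timeout(0):  <0:prim v4 ->
22. deliver 2→0:  nop
23. deliver 3→2:  nop

2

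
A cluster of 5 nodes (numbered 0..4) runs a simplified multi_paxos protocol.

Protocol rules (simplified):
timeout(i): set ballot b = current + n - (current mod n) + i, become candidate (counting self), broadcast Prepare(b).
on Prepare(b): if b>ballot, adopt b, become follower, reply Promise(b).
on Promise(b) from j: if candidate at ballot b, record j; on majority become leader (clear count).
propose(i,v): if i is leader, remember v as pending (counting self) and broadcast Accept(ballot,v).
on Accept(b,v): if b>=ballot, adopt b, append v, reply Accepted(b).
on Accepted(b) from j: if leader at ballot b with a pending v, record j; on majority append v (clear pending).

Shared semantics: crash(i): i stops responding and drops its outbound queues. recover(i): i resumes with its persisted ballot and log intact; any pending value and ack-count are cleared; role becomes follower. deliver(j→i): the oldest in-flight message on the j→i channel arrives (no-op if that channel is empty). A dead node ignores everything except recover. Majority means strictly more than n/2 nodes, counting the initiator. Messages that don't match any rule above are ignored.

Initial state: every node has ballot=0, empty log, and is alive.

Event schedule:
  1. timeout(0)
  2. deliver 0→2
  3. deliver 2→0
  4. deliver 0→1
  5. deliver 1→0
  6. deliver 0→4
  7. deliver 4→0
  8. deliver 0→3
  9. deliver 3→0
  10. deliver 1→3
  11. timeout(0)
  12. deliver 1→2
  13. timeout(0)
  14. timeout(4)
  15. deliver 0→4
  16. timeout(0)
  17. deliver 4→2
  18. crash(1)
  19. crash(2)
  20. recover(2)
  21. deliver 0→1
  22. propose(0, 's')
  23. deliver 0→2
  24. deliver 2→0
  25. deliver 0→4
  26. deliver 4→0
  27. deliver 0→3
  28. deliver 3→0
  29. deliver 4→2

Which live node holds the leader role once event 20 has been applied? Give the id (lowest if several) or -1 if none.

-1

[1] timeout(0) → N0(cand b5 [-])
[2] deliver 0→2 → N2(foll b5 [-])
[3] deliver 2→0 → ∅
[4] deliver 0→1 → N1(foll b5 [-])
[5] deliver 1→0 → N0(lead b5 [-])
[6] deliver 0→4 → N4(foll b5 [-])
[7] deliver 4→0 → ∅
[8] deliver 0→3 → N3(foll b5 [-])
[9] deliver 3→0 → ∅
[10] deliver 1→3 → ∅
[11] timeout(0) → N0(cand b10 [-])
[12] deliver 1→2 → ∅
[13] timeout(0) → N0(cand b15 [-])
[14] timeout(4) → N4(cand b14 [-])
[15] deliver 0→4 → ∅
[16] timeout(0) → N0(cand b20 [-])
[17] deliver 4→2 → N2(foll b14 [-])
[18] crash(1) → N1(✗foll b5 [-])
[19] crash(2) → N2(✗foll b14 [-])
[20] recover(2) → N2(foll b14 [-])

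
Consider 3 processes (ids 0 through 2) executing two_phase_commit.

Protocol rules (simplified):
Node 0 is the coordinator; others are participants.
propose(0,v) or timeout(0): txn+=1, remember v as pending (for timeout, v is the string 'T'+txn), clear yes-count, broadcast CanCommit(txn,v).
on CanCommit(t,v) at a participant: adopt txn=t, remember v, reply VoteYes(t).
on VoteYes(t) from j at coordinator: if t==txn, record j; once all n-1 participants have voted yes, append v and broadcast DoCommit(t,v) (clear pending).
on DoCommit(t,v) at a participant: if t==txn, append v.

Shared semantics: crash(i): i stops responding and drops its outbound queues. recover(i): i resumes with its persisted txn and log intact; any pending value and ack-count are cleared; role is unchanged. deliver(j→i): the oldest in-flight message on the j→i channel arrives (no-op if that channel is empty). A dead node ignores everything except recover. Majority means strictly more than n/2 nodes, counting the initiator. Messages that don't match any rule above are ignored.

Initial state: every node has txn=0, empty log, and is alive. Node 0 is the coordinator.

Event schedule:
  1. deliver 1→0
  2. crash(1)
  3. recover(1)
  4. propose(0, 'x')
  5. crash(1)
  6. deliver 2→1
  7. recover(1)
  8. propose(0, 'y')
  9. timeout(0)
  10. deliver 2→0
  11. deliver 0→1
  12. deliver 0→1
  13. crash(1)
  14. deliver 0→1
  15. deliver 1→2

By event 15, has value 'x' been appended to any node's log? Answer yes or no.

no

e1 deliver 1→0: ·
e2 crash(1): 1[✗part,t=0,-]
e3 recover(1): 1[part,t=0,-]
e4 propose(0,'x'): 0[coor,t=1,-]
e5 crash(1): 1[✗part,t=0,-]
e6 deliver 2→1: ·
e7 recover(1): 1[part,t=0,-]
e8 propose(0,'y'): 0[coor,t=2,-]
e9 timeout(0): 0[coor,t=3,-]
e10 deliver 2→0: ·
e11 deliver 0→1: 1[part,t=1,-]
e12 deliver 0→1: 1[part,t=2,-]
e13 crash(1): 1[✗part,t=2,-]
e14 deliver 0→1: ·
e15 deliver 1→2: ·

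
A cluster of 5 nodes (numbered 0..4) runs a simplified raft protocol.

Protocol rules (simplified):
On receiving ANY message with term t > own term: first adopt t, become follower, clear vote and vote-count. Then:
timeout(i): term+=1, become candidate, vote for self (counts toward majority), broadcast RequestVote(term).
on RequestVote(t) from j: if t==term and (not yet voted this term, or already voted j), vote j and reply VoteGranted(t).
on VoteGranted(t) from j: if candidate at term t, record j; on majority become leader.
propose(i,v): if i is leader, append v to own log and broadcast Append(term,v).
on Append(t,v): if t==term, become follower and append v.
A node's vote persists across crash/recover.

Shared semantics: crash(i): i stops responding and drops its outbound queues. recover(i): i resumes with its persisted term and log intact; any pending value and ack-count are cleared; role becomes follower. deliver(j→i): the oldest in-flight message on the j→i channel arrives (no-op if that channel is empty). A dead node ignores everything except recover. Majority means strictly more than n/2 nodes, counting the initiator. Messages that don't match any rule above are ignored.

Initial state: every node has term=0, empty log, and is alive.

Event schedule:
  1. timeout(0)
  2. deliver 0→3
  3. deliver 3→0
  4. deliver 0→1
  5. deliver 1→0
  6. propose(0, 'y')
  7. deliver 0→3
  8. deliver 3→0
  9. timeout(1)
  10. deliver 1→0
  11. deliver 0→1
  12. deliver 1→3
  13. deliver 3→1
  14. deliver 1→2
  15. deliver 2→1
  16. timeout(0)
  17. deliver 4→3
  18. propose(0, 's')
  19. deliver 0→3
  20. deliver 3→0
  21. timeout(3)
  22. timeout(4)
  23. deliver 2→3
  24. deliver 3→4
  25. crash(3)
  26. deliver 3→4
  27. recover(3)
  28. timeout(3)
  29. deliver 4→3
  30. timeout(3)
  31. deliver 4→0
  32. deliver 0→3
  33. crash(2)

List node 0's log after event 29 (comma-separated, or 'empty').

y

1. timeout(0):  <0:cand t1 ->
2. deliver 0→3:  <3:foll t1 ->
3. deliver 3→0:  nop
4. deliver 0→1:  <1:foll t1 ->
5. deliver 1→0:  <0:lead t1 ->
6. propose(0,'y'):  <0:lead t1 y>
7. deliver 0→3:  <3:foll t1 y>
8. deliver 3→0:  nop
9. timeout(1):  <1:cand t2 ->
10. deliver 1→0:  <0:foll t2 y>
11. deliver 0→1:  nop
12. deliver 1→3:  <3:foll t2 y>
13. deliver 3→1:  nop
14. deliver 1→2:  <2:foll t2 ->
15. deliver 2→1:  <1:lead t2 ->
16. timeout(0):  <0:cand t3 y>
17. deliver 4→3:  nop
18. propose(0,'s'):  nop
19. deliver 0→3:  <3:foll t3 y>
20. deliver 3→0:  nop
21. timeout(3):  <3:cand t4 y>
22. timeout(4):  <4:cand t1 ->
23. deliver 2→3:  nop
24. deliver 3→4:  <4:foll t4 ->
25. crash(3):  <3:✗cand t4 y>
26. deliver 3→4:  nop
27. recover(3):  <3:foll t4 y>
28. timeout(3):  <3:cand t5 y>
29. deliver 4→3:  nop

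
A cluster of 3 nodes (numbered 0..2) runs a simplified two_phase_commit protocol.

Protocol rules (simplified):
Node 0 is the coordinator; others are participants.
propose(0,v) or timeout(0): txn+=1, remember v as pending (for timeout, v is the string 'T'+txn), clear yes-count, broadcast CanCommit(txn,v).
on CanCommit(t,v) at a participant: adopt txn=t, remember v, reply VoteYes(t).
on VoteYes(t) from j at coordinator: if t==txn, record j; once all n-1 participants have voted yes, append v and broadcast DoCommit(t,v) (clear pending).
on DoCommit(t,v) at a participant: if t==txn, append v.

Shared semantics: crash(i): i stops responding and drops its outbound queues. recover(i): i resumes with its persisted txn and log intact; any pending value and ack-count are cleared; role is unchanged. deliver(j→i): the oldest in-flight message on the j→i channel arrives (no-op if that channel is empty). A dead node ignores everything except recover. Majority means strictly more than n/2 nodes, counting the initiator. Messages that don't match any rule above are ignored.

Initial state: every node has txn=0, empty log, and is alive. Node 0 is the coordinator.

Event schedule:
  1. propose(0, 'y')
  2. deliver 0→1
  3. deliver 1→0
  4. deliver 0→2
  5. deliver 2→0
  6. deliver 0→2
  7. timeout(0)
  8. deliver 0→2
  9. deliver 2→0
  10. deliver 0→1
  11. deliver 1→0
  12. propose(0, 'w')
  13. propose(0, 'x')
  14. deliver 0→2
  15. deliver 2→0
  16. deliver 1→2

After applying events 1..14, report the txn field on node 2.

3

[1] propose(0,'y') → N0(coor t1 [-])
[2] deliver 0→1 → N1(part t1 [-])
[3] deliver 1→0 → ∅
[4] deliver 0→2 → N2(part t1 [-])
[5] deliver 2→0 → N0(coor t1 [y])
[6] deliver 0→2 → N2(part t1 [y])
[7] timeout(0) → N0(coor t2 [y])
[8] deliver 0→2 → N2(part t2 [y])
[9] deliver 2→0 → ∅
[10] deliver 0→1 → N1(part t1 [y])
[11] deliver 1→0 → ∅
[12] propose(0,'w') → N0(coor t3 [y])
[13] propose(0,'x') → N0(coor t4 [y])
[14] deliver 0→2 → N2(part t3 [y])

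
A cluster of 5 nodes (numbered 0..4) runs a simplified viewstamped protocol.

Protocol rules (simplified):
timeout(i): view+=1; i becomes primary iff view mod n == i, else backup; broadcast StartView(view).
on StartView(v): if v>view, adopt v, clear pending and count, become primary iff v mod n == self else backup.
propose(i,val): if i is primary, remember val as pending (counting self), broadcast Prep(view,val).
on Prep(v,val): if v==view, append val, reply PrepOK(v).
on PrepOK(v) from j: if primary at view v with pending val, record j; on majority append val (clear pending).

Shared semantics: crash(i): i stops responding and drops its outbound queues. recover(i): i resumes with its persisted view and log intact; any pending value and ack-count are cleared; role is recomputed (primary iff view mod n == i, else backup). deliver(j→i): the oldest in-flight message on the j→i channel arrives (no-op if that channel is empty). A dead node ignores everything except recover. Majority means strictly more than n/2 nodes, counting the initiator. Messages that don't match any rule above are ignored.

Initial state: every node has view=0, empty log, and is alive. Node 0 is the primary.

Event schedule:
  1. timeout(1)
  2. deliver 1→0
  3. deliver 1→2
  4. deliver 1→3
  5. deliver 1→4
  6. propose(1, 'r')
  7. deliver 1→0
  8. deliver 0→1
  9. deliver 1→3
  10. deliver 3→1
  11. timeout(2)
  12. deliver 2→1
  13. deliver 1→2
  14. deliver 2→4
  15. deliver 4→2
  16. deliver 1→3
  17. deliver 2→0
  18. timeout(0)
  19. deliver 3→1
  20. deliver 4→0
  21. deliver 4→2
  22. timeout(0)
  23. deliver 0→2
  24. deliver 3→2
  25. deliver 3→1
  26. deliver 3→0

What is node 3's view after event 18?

1

e1 timeout(1): 1[prim,v=1,-]
e2 deliver 1→0: 0[back,v=1,-]
e3 deliver 1→2: 2[back,v=1,-]
e4 deliver 1→3: 3[back,v=1,-]
e5 deliver 1→4: 4[back,v=1,-]
e6 propose(1,'r'): ·
e7 deliver 1→0: 0[back,v=1,r]
e8 deliver 0→1: ·
e9 deliver 1→3: 3[back,v=1,r]
e10 deliver 3→1: 1[prim,v=1,r]
e11 timeout(2): 2[prim,v=2,-]
e12 deliver 2→1: 1[back,v=2,r]
e13 deliver 1→2: ·
e14 deliver 2→4: 4[back,v=2,-]
e15 deliver 4→2: ·
e16 deliver 1→3: ·
e17 deliver 2→0: 0[back,v=2,r]
e18 timeout(0): 0[back,v=3,r]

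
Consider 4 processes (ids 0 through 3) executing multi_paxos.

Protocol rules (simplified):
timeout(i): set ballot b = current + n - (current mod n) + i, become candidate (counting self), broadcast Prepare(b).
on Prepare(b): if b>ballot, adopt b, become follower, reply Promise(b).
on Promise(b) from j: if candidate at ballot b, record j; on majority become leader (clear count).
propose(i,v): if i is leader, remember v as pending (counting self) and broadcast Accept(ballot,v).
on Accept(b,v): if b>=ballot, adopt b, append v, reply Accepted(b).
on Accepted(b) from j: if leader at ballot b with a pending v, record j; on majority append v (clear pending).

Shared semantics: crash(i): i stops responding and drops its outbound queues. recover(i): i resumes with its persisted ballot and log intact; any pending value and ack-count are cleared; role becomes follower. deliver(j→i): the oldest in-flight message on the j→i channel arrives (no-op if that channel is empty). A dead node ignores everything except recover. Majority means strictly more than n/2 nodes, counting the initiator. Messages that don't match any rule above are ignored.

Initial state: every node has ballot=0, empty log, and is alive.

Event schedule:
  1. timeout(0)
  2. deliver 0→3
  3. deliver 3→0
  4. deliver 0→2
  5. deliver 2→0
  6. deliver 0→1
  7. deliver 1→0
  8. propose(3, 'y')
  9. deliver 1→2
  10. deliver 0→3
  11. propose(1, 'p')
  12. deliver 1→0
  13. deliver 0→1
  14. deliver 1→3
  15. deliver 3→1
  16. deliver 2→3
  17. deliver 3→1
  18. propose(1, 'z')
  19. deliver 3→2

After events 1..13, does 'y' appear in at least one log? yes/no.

no

step 1 timeout(0): 0={cand,b=4,log=-}
step 2 deliver 0→3: 3={foll,b=4,log=-}
step 3 deliver 3→0: —
step 4 deliver 0→2: 2={foll,b=4,log=-}
step 5 deliver 2→0: 0={lead,b=4,log=-}
step 6 deliver 0→1: 1={foll,b=4,log=-}
step 7 deliver 1→0: —
step 8 propose(3,'y'): —
step 9 deliver 1→2: —
step 10 deliver 0→3: —
step 11 propose(1,'p'): —
step 12 deliver 1→0: —
step 13 deliver 0→1: —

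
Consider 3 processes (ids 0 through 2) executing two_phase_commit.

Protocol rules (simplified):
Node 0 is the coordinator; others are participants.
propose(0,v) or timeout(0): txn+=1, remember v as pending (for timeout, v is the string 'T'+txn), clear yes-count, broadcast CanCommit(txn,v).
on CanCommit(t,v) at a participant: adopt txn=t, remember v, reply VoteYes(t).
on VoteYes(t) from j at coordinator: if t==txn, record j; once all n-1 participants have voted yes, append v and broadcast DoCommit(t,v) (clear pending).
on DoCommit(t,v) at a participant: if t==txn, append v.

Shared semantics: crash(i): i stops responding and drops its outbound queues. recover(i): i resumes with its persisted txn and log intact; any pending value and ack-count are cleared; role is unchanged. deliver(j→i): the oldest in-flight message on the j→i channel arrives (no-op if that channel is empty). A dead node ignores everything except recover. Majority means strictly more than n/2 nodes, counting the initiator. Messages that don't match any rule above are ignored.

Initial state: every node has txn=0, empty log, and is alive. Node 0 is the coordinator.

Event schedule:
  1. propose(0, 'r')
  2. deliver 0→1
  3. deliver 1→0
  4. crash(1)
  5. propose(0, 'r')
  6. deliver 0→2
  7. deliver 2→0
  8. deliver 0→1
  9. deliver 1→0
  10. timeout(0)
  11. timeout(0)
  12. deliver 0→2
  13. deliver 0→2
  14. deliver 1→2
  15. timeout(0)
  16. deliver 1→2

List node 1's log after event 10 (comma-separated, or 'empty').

1. propose(0,'r'):  <0:coor t1 ->
2. deliver 0→1:  <1:part t1 ->
3. deliver 1→0:  nop
4. crash(1):  <1:✗part t1 ->
5. propose(0,'r'):  <0:coor t2 ->
6. deliver 0→2:  <2:part t1 ->
7. deliver 2→0:  nop
8. deliver 0→1:  nop
9. deliver 1→0:  nop
10. timeout(0):  <0:coor t3 ->

empty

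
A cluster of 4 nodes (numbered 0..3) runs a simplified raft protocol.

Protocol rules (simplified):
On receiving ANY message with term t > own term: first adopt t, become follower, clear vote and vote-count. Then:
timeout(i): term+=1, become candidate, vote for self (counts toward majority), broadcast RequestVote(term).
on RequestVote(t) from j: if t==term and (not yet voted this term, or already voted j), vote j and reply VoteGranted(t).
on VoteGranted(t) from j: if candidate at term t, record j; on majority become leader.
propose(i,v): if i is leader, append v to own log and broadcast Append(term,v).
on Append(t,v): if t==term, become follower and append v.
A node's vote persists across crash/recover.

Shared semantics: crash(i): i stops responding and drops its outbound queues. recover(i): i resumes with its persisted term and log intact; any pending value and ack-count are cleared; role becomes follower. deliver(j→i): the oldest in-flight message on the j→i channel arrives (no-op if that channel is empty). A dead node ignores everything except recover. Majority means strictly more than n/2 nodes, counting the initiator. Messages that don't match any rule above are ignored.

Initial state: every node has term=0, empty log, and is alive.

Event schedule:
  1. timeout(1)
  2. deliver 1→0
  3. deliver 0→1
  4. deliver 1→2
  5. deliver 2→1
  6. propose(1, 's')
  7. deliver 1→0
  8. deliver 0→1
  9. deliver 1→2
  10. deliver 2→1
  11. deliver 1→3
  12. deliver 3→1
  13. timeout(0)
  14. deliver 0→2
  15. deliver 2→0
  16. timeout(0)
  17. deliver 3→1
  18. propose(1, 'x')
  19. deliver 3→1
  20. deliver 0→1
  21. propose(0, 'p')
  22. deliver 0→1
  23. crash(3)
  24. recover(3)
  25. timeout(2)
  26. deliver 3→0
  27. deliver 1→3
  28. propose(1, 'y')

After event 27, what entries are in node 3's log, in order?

step 1 timeout(1): 1={cand,t=1,log=-}
step 2 deliver 1→0: 0={foll,t=1,log=-}
step 3 deliver 0→1: —
step 4 deliver 1→2: 2={foll,t=1,log=-}
step 5 deliver 2→1: 1={lead,t=1,log=-}
step 6 propose(1,'s'): 1={lead,t=1,log=s}
step 7 deliver 1→0: 0={foll,t=1,log=s}
step 8 deliver 0→1: —
step 9 deliver 1→2: 2={foll,t=1,log=s}
step 10 deliver 2→1: —
step 11 deliver 1→3: 3={foll,t=1,log=-}
step 12 deliver 3→1: —
step 13 timeout(0): 0={cand,t=2,log=s}
step 14 deliver 0→2: 2={foll,t=2,log=s}
step 15 deliver 2→0: —
step 16 timeout(0): 0={cand,t=3,log=s}
step 17 deliver 3→1: —
step 18 propose(1,'x'): 1={lead,t=1,log=s,x}
step 19 deliver 3→1: —
step 20 deliver 0→1: 1={foll,t=2,log=s,x}
step 21 propose(0,'p'): —
step 22 deliver 0→1: 1={foll,t=3,log=s,x}
step 23 crash(3): 3={✗foll,t=1,log=-}
step 24 recover(3): 3={foll,t=1,log=-}
step 25 timeout(2): 2={cand,t=3,log=s}
step 26 deliver 3→0: —
step 27 deliver 1→3: 3={foll,t=1,log=s}

s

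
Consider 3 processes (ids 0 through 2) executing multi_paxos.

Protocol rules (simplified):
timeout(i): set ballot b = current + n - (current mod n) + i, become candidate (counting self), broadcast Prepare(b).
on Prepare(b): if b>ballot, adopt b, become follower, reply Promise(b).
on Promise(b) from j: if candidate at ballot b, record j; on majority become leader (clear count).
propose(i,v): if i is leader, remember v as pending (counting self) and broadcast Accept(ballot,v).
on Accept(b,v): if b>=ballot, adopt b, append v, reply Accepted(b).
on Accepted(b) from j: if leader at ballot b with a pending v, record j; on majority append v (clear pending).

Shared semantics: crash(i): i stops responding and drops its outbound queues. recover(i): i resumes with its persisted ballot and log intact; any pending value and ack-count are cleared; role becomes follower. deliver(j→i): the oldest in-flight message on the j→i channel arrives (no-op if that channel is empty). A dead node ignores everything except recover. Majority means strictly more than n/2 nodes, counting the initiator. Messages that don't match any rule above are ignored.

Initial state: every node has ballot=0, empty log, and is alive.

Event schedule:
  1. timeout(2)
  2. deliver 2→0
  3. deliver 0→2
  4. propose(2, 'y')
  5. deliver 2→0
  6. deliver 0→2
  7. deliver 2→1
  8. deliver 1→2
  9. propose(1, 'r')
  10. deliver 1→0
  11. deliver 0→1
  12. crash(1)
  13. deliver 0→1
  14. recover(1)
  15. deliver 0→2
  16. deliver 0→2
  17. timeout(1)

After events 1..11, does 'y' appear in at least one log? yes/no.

after 1 — timeout(2): n2:cand/b5/[-]
after 2 — deliver 2→0: n0:foll/b5/[-]
after 3 — deliver 0→2: n2:lead/b5/[-]
after 4 — propose(2,'y'): ·
after 5 — deliver 2→0: n0:foll/b5/[y]
after 6 — deliver 0→2: n2:lead/b5/[y]
after 7 — deliver 2→1: n1:foll/b5/[-]
after 8 — deliver 1→2: ·
after 9 — propose(1,'r'): ·
after 10 — deliver 1→0: ·
after 11 — deliver 0→1: ·

yes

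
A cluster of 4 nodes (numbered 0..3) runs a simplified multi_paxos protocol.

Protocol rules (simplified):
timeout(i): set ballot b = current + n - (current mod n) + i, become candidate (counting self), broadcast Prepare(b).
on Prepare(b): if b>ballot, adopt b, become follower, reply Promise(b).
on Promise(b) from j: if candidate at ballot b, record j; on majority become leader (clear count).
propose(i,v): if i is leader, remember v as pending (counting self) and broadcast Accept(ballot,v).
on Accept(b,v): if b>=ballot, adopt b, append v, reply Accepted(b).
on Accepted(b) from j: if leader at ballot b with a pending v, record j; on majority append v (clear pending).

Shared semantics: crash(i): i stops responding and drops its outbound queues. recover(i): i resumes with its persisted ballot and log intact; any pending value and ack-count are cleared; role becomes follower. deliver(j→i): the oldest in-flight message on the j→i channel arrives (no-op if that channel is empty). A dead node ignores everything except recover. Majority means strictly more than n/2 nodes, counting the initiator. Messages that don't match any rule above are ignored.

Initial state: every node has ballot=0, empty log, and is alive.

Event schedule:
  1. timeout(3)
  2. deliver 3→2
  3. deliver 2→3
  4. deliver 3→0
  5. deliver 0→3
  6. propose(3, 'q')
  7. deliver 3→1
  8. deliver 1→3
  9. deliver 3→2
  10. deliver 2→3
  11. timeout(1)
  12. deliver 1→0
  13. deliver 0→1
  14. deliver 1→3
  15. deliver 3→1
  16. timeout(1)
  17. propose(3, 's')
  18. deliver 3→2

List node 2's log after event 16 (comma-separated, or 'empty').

step 1 timeout(3): 3={cand,b=7,log=-}
step 2 deliver 3→2: 2={foll,b=7,log=-}
step 3 deliver 2→3: —
step 4 deliver 3→0: 0={foll,b=7,log=-}
step 5 deliver 0→3: 3={lead,b=7,log=-}
step 6 propose(3,'q'): —
step 7 deliver 3→1: 1={foll,b=7,log=-}
step 8 deliver 1→3: —
step 9 deliver 3→2: 2={foll,b=7,log=q}
step 10 deliver 2→3: —
step 11 timeout(1): 1={cand,b=9,log=-}
step 12 deliver 1→0: 0={foll,b=9,log=-}
step 13 deliver 0→1: —
step 14 deliver 1→3: 3={foll,b=9,log=-}
step 15 deliver 3→1: —
step 16 timeout(1): 1={cand,b=13,log=-}

q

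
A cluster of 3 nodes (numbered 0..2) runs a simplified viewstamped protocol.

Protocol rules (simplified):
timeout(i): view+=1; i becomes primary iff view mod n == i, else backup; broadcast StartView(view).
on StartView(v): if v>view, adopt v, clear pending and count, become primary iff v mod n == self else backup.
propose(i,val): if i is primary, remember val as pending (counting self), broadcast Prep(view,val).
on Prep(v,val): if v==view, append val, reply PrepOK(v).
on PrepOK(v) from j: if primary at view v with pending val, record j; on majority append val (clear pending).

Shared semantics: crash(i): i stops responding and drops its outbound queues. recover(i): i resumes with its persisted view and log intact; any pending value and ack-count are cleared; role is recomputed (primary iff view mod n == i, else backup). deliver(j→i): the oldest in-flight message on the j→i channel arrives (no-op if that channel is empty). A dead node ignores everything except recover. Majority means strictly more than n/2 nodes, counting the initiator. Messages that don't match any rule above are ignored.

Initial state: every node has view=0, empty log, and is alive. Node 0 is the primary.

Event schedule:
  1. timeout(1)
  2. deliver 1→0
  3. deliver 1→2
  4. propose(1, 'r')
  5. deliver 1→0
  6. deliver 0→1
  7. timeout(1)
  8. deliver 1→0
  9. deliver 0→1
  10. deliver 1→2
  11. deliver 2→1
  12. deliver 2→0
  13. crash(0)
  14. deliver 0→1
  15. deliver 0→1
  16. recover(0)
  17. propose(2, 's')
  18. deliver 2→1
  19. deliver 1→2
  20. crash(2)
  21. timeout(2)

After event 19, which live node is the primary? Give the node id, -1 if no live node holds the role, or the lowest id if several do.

2

1. timeout(1):  <1:prim v1 ->
2. deliver 1→0:  <0:back v1 ->
3. deliver 1→2:  <2:back v1 ->
4. propose(1,'r'):  nop
5. deliver 1→0:  <0:back v1 r>
6. deliver 0→1:  <1:prim v1 r>
7. timeout(1):  <1:back v2 r>
8. deliver 1→0:  <0:back v2 r>
9. deliver 0→1:  nop
10. deliver 1→2:  <2:back v1 r>
11. deliver 2→1:  nop
12. deliver 2→0:  nop
13. crash(0):  <0:✗back v2 r>
14. deliver 0→1:  nop
15. deliver 0→1:  nop
16. recover(0):  <0:back v2 r>
17. propose(2,'s'):  nop
18. deliver 2→1:  nop
19. deliver 1→2:  <2:prim v2 r>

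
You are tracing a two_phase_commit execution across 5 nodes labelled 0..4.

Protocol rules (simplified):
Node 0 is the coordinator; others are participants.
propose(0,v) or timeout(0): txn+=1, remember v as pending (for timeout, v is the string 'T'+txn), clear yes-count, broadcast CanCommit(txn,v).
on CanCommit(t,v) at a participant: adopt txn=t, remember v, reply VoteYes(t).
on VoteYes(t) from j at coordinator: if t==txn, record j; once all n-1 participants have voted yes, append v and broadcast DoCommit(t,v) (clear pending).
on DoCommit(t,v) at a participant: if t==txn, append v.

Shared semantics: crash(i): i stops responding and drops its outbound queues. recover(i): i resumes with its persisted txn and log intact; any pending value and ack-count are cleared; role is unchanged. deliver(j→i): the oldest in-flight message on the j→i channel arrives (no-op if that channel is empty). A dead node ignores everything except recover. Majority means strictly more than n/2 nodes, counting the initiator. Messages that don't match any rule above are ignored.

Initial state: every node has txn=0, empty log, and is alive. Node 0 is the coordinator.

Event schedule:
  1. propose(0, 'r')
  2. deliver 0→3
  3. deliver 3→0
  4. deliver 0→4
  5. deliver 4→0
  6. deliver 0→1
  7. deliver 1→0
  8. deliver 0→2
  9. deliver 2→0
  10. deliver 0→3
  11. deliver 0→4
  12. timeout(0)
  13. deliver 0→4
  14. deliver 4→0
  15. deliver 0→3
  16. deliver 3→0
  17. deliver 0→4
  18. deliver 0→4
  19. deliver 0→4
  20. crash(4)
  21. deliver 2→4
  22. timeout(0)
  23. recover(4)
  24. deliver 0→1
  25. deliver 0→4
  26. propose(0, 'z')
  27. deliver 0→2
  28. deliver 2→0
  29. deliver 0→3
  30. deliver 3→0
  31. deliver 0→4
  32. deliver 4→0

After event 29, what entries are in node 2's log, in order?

step 1 propose(0,'r'): 0={coor,t=1,log=-}
step 2 deliver 0→3: 3={part,t=1,log=-}
step 3 deliver 3→0: —
step 4 deliver 0→4: 4={part,t=1,log=-}
step 5 deliver 4→0: —
step 6 deliver 0→1: 1={part,t=1,log=-}
step 7 deliver 1→0: —
step 8 deliver 0→2: 2={part,t=1,log=-}
step 9 deliver 2→0: 0={coor,t=1,log=r}
step 10 deliver 0→3: 3={part,t=1,log=r}
step 11 deliver 0→4: 4={part,t=1,log=r}
step 12 timeout(0): 0={coor,t=2,log=r}
step 13 deliver 0→4: 4={part,t=2,log=r}
step 14 deliver 4→0: —
step 15 deliver 0→3: 3={part,t=2,log=r}
step 16 deliver 3→0: —
step 17 deliver 0→4: —
step 18 deliver 0→4: —
step 19 deliver 0→4: —
step 20 crash(4): 4={✗part,t=2,log=r}
step 21 deliver 2→4: —
step 22 timeout(0): 0={coor,t=3,log=r}
step 23 recover(4): 4={part,t=2,log=r}
step 24 deliver 0→1: 1={part,t=1,log=r}
step 25 deliver 0→4: 4={part,t=3,log=r}
step 26 propose(0,'z'): 0={coor,t=4,log=r}
step 27 deliver 0→2: 2={part,t=1,log=r}
step 28 deliver 2→0: —
step 29 deliver 0→3: 3={part,t=3,log=r}

r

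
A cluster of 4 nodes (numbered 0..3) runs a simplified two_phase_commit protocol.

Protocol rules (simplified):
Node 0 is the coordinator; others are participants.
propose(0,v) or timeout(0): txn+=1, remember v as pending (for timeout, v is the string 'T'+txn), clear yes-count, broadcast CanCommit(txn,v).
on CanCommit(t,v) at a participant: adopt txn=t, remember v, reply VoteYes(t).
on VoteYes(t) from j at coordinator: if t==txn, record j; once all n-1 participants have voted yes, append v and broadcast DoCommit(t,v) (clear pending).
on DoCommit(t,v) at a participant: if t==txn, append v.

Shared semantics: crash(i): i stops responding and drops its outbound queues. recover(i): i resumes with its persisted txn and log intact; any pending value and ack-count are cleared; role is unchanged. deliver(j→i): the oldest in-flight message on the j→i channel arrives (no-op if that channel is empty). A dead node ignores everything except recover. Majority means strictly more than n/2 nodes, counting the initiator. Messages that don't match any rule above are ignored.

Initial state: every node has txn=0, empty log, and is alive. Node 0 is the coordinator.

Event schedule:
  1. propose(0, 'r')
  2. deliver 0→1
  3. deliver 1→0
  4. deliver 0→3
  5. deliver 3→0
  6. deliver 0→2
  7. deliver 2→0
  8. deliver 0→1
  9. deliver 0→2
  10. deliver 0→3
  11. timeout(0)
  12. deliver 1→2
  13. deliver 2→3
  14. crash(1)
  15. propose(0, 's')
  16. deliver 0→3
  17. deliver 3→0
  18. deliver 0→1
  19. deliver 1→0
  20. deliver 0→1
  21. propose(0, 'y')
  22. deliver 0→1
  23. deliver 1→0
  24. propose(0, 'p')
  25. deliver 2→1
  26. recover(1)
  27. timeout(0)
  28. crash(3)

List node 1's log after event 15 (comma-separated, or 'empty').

r

after 1 — propose(0,'r'): n0:coor/t1/[-]
after 2 — deliver 0→1: n1:part/t1/[-]
after 3 — deliver 1→0: ·
after 4 — deliver 0→3: n3:part/t1/[-]
after 5 — deliver 3→0: ·
after 6 — deliver 0→2: n2:part/t1/[-]
after 7 — deliver 2→0: n0:coor/t1/[r]
after 8 — deliver 0→1: n1:part/t1/[r]
after 9 — deliver 0→2: n2:part/t1/[r]
after 10 — deliver 0→3: n3:part/t1/[r]
after 11 — timeout(0): n0:coor/t2/[r]
after 12 — deliver 1→2: ·
after 13 — deliver 2→3: ·
after 14 — crash(1): n1:✗part/t1/[r]
after 15 — propose(0,'s'): n0:coor/t3/[r]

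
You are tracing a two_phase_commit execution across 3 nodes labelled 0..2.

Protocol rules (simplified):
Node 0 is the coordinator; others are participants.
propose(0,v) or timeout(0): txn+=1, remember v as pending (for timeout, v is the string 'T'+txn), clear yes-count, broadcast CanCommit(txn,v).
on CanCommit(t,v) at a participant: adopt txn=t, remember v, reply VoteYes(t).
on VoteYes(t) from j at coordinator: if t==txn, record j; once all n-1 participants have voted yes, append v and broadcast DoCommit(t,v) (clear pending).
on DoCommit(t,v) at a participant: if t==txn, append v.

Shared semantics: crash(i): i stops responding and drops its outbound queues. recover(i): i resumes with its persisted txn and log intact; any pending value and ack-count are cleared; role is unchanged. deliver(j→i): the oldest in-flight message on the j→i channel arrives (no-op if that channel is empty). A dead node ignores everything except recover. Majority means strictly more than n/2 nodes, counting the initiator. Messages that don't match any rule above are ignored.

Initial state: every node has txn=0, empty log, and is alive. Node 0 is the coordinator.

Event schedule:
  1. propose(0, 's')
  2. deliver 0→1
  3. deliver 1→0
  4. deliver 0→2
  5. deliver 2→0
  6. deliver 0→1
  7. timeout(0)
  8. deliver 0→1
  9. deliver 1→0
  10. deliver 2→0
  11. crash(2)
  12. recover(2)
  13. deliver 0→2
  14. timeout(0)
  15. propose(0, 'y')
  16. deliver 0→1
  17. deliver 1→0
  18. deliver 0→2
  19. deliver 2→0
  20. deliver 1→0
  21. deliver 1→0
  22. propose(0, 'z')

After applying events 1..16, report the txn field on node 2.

e1 propose(0,'s'): 0[coor,t=1,-]
e2 deliver 0→1: 1[part,t=1,-]
e3 deliver 1→0: ·
e4 deliver 0→2: 2[part,t=1,-]
e5 deliver 2→0: 0[coor,t=1,s]
e6 deliver 0→1: 1[part,t=1,s]
e7 timeout(0): 0[coor,t=2,s]
e8 deliver 0→1: 1[part,t=2,s]
e9 deliver 1→0: ·
e10 deliver 2→0: ·
e11 crash(2): 2[✗part,t=1,-]
e12 recover(2): 2[part,t=1,-]
e13 deliver 0→2: 2[part,t=1,s]
e14 timeout(0): 0[coor,t=3,s]
e15 propose(0,'y'): 0[coor,t=4,s]
e16 deliver 0→1: 1[part,t=3,s]

1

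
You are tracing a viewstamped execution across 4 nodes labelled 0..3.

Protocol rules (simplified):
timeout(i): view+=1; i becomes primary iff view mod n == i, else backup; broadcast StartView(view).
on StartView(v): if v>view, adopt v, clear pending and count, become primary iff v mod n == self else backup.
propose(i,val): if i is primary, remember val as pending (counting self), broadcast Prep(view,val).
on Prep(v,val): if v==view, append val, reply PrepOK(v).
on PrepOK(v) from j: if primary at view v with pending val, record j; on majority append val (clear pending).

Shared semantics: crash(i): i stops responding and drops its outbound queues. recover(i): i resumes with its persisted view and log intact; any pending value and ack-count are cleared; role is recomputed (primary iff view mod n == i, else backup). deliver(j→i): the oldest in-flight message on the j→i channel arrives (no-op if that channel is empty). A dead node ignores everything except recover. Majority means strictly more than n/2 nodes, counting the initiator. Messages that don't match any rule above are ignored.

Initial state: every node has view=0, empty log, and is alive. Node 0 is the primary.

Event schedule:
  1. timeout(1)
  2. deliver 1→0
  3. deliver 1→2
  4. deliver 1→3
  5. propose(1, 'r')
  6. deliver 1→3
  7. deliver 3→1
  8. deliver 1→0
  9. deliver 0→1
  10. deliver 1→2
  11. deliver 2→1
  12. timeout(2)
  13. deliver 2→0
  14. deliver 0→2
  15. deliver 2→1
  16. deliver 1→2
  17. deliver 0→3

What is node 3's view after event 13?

1. timeout(1):  <1:prim v1 ->
2. deliver 1→0:  <0:back v1 ->
3. deliver 1→2:  <2:back v1 ->
4. deliver 1→3:  <3:back v1 ->
5. propose(1,'r'):  nop
6. deliver 1→3:  <3:back v1 r>
7. deliver 3→1:  nop
8. deliver 1→0:  <0:back v1 r>
9. deliver 0→1:  <1:prim v1 r>
10. deliver 1→2:  <2:back v1 r>
11. deliver 2→1:  nop
12. timeout(2):  <2:prim v2 r>
13. deliver 2→0:  <0:back v2 r>

1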